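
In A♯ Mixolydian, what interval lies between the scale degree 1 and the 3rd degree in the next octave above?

A♯ mixolydian: A♯ B♯ C𝄪 D♯ E♯ F𝄪 G♯.
Scale degree 1 = A♯; 3rd scale degree (up an octave) = C𝄪.
From A♯ to C𝄪 is 16 semitones, exactly the major tenth.

M10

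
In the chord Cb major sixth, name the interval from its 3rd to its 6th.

perfect 4th

Cb6: Cb–Eb–Gb–Ab.
So we need the interval from Eb up to Ab.
Counting 4 letters and 5 half steps from Eb gives a perfect fourth.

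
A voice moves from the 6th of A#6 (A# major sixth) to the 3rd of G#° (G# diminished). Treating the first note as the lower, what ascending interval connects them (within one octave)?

diminished 4th

The 6th of A#6 (A# major sixth) is F##; the 3rd of G#° (G# diminished) is B.
From F## to B: 4 semitones over a fourth = diminished.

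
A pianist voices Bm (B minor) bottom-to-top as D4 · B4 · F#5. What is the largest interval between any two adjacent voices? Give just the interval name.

major sixth

Adjacent intervals: D4→B4 = major sixth; B4→F#5 = perfect fifth.
The largest is D4 to B4, a major sixth (9 semitones).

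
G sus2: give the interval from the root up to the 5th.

perfect 5th

The chord tones of Gsus2 are G-A-D.
The root is G and the 5th is D.
From G to D is 7 semitones, exactly the perfect fifth.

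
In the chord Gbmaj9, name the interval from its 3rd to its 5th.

m3

Gbmaj9 (Gb major ninth): Gb, Bb, Db, F, Ab.
3rd = Bb; 5th = Db.
3 letter names make it a third; at 3 semitones (a half step narrower than major) the quality is minor.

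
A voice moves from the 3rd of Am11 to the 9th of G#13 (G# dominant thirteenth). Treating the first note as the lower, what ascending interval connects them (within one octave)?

augmented sixth

The 3rd of Am11 is C; the 9th of G#13 (G# dominant thirteenth) is A#.
From C to A#: 10 semitones over a sixth = augmented.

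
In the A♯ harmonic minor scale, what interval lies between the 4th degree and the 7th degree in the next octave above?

The scale runs A♯ B♯ C♯ D♯ E♯ F♯ G𝄪.
That puts D♯ below G𝄪.
From D♯ to G𝄪: 18 semitones over an eleventh = augmented.

augmented eleventh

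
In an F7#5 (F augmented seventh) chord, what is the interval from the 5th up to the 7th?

diminished third

The chord tones of F augmented seventh are F-A-C#-Eb.
5th = C#; 7th = Eb.
From C# to Eb: 2 semitones over a third = diminished.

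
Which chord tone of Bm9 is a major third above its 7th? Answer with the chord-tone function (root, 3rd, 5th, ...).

9th

Bm9 (B minor ninth): B D F♯ A C♯.
The 7th is A. A major third above A is C♯.
C♯ is the chord's 9th.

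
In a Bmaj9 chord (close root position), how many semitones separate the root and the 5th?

B major ninth is spelled B-D♯-F♯-A♯-C♯.
B to F♯ is a perfect fifth: 7 semitones.

7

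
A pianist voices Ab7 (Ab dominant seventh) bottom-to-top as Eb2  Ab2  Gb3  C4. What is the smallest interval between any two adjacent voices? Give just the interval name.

P4

Adjacent intervals: Eb2→Ab2 = perfect fourth; Ab2→Gb3 = minor seventh; Gb3→C4 = augmented fourth.
The smallest is Eb2 to Ab2, a perfect fourth (5 semitones).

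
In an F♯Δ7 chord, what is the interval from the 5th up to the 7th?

major third

Spelling the chord: F♯, A♯, C♯, E♯.
The 5th is C♯ and the 7th is E♯.
From C♯ to E♯ is 4 semitones, exactly the major third.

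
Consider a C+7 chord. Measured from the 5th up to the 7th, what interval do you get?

diminished third

The chord tones of C augmented seventh are C–E–G#–Bb.
That puts G# below Bb.
G# up to Bb is 2 semitones, a whole step narrower than a major third, so the interval is diminished.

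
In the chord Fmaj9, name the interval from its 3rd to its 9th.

The chord tones of Fmaj9 (F major ninth) are F-A-C-E-G.
So we need the interval from A up to G.
7 letter names make it a seventh; at 10 semitones (a half step narrower than major) the quality is minor.

minor seventh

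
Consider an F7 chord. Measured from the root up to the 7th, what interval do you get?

Spelling the chord: F, A, C, Eb.
That puts F below Eb.
7 letter names make it a seventh; at 10 semitones (a half step narrower than major) the quality is minor.

minor 7th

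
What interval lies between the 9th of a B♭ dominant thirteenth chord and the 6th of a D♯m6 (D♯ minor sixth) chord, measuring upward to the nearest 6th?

The 9th of B♭ dominant thirteenth is C; the 6th of D♯m6 (D♯ minor sixth) is B♯.
7 letter names make it a seventh; at 12 semitones (a half step wider than major) the quality is augmented.

augmented seventh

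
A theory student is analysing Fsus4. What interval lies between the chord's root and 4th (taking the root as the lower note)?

F sus4: F, Bb, C.
Root = F; 4th = Bb.
From F to Bb is 5 semitones, exactly the perfect fourth.

perfect fourth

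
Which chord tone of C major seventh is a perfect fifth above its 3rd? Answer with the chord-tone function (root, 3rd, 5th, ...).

7th

CΔ7 (C major seventh): C E G B.
The 3rd is E. A perfect fifth above E is B.
B is the chord's 7th.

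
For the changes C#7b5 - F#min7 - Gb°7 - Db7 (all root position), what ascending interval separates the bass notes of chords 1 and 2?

The roots are C# and F#.
C# up to F# spans 4 letter names and 5 semitones — a perfect fourth.

perfect fourth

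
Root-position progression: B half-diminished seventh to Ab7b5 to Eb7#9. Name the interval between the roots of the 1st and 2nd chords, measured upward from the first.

The roots are B and Ab.
B up to Ab is 9 semitones, a whole step narrower than a major seventh, so the interval is diminished.

diminished seventh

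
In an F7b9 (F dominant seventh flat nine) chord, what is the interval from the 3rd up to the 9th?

diminished seventh

F7b9 (F dominant seventh flat nine) is spelled F–A–C–Eb–Gb.
That puts A below Gb.
From A to Gb: 9 semitones over a seventh = diminished.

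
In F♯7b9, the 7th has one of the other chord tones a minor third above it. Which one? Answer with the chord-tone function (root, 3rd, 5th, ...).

F♯7b9: F♯-A♯-C♯-E-G.
The 7th is E. A minor third above E is G.
G is the chord's 9th.

9th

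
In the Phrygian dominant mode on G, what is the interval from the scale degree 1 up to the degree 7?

Spelling the Phrygian dominant mode on G: G Ab B C D Eb F.
So we need the interval from G up to F.
G up to F is 10 semitones, a half step narrower than a major seventh, so the interval is minor.

minor seventh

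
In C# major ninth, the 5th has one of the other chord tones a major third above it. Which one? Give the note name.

The chord tones of C#maj9 are C#, E#, G#, B#, D#.
The 5th is G#. A major third above G# is B#.
B# is the chord's 7th.

B#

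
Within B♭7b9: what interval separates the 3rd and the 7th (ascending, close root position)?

d5

The chord tones of B♭7b9 (B♭ dominant seventh flat nine) are B♭–D–F–A♭–C♭.
The 3rd is D and the 7th is A♭.
From D to A♭: 6 semitones over a fifth = diminished.
That tritone between 3rd and 7th is what gives the dominant seventh its pull toward resolution.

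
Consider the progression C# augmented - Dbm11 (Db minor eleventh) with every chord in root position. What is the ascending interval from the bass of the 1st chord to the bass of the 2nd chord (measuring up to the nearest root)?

The roots are C# and Db.
2 letter names make it a second; at 0 semitones (a whole step narrower than major) the quality is diminished.

diminished second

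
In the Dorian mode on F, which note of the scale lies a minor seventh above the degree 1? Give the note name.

The scale is F G A♭ B♭ C D E♭.
The degree 1 is F; a minor seventh above that is E♭ — scale degree 7.

Eb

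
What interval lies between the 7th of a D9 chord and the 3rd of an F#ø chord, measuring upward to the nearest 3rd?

The 7th of D9 is C; the 3rd of F#ø is A.
C up to A spans 6 letter names and 9 semitones — a major sixth.

M6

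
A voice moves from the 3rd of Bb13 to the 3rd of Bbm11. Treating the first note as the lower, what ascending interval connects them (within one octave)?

Bb13 has D as its 3rd, and Bbm11 has Db as its 3rd.
D up to Db is 11 semitones, a half step narrower than a perfect octave, so the interval is diminished.

diminished octave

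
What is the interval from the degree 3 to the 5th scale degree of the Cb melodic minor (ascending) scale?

Cb melodic minor: Cb Db Ebb Fb Gb Ab Bb.
The degree 3 is Ebb and the 5th degree is Gb.
Ebb up to Gb spans 3 letter names and 4 semitones — a major third.

major third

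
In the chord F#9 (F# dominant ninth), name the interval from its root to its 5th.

P5

The chord tones of F#9 (F# dominant ninth) are F#–A#–C#–E–G#.
That puts F# below C#.
From F# to C# is 7 semitones, exactly the perfect fifth.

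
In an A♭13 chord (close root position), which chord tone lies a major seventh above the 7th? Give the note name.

F

A♭13 (A♭ dominant thirteenth) is spelled A♭ C E♭ G♭ B♭ F.
The 7th is G♭. A major seventh above G♭ is F.
F is the chord's 13th.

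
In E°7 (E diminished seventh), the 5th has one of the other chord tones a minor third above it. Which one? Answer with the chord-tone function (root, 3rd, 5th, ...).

E diminished seventh: E-G-B♭-D♭.
The 5th is B♭. A minor third above B♭ is D♭.
D♭ is the chord's 7th.

7th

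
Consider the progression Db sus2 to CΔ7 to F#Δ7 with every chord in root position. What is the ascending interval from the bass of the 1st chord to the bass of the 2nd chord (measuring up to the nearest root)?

M7

The roots are Db and C.
Db up to C spans 7 letter names and 11 semitones — a major seventh.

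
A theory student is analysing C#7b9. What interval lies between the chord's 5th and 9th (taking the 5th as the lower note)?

C#7b9 is spelled C#–E#–G#–B–D.
5th = G#; 9th = D.
G# up to D is 6 semitones, a half step narrower than a perfect fifth, so the interval is diminished.

diminished 5th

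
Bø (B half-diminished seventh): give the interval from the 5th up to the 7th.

M3

B half-diminished seventh is spelled B D F A.
5th = F; 7th = A.
Counting 3 letters and 4 half steps from F gives a major third.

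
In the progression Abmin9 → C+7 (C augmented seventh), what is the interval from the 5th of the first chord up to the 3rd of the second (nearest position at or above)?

augmented unison

Abmin9 has Eb as its 5th, and C+7 (C augmented seventh) has E as its 3rd.
From Eb to E: 1 semitone over a unison = augmented.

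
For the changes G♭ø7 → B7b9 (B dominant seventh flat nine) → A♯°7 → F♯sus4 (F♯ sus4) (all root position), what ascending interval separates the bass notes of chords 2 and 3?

The roots are B and A♯.
From B to A♯ is 11 semitones, exactly the major seventh.

major 7th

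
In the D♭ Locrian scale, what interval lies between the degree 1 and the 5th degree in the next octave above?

diminished 12th

Spelling the D♭ Locrian scale: D♭ E𝄫 F♭ G♭ A𝄫 B𝄫 C♭.
That puts D♭ below A𝄫.
From D♭ to A𝄫: 18 semitones over a twelfth = diminished.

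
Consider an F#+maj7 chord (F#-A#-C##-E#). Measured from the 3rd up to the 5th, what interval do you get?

major third

3rd = A#; 5th = C##.
From A# to C## is 4 semitones, exactly the major third.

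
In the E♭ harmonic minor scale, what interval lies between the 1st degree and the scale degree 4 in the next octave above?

E♭ harmonic minor: E♭ F G♭ A♭ B♭ C♭ D.
That puts E♭ below A♭.
Counting 11 letters and 17 half steps from E♭ gives a perfect eleventh.

perfect 11th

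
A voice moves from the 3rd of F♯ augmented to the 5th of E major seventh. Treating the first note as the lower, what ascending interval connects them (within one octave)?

F♯ augmented has A♯ as its 3rd, and E major seventh has B as its 5th.
2 letter names make it a second; at 1 semitone (a half step narrower than major) the quality is minor.

minor second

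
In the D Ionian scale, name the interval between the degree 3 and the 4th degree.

m2

Spelling the D Ionian scale: D E F♯ G A B C♯.
That puts F♯ below G.
2 letter names make it a second; at 1 semitone (a half step narrower than major) the quality is minor.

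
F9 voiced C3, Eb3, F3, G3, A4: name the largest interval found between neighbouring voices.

major 9th

Adjacent intervals: C3→Eb3 = minor third; Eb3→F3 = major second; F3→G3 = major second; G3→A4 = major ninth.
The largest is G3 to A4, a major ninth (14 semitones).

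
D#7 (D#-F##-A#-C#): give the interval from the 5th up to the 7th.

minor third

That puts A# below C#.
A# up to C# is 3 semitones, a half step narrower than a major third, so the interval is minor.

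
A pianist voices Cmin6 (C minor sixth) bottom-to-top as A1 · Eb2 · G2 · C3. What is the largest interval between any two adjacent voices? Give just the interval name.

d5

Adjacent intervals: A1→Eb2 = diminished fifth; Eb2→G2 = major third; G2→C3 = perfect fourth.
The largest is A1 to Eb2, a diminished fifth (6 semitones).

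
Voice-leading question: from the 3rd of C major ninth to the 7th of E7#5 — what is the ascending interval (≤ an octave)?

The 3rd of C major ninth is E; the 7th of E7#5 is D.
From E to D: 10 semitones over a seventh = minor.

minor 7th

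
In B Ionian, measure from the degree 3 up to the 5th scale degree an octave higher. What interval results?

Spelling B Ionian: B C♯ D♯ E F♯ G♯ A♯.
Degree 3 = D♯; scale degree 5 (up an octave) = F♯.
10 letter names make it a tenth; at 15 semitones (a half step narrower than major) the quality is minor.

m10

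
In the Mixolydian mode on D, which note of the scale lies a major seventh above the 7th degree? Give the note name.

B

The scale is D E F# G A B C.
The 7th degree is C; a major seventh above that is B — scale degree 6.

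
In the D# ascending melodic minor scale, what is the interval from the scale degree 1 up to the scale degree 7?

major seventh

The scale runs D# E# F# G# A# B# C##.
Scale degree 1 = D#; 7th degree = C##.
D# up to C## spans 7 letter names and 11 semitones — a major seventh.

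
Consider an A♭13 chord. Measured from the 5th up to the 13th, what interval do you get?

A♭13 is spelled A♭–C–E♭–G♭–B♭–F.
The 5th is E♭ and the 13th is F.
Counting 9 letters and 14 half steps from E♭ gives a major ninth.

M9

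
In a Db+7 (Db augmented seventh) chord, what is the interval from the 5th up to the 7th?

diminished third

Spelling the chord: Db–F–A–Cb.
That puts A below Cb.
3 letter names make it a third; at 2 semitones (a whole step narrower than major) the quality is diminished.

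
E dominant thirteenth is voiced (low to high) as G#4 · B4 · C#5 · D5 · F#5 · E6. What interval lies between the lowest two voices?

Those voices are G#4 and B4.
G# up to B is 3 semitones, a half step narrower than a major third, so the interval is minor.

minor third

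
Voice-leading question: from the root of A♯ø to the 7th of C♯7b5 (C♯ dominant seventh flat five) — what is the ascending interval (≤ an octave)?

minor second

A♯ø has A♯ as its root, and C♯7b5 (C♯ dominant seventh flat five) has B as its 7th.
A♯ up to B is 1 semitone, a half step narrower than a major second, so the interval is minor.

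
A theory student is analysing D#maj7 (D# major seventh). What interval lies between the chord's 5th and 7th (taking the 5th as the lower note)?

Spelling the chord: D#-F##-A#-C##.
So we need the interval from A# up to C##.
A# up to C## spans 3 letter names and 4 semitones — a major third.

M3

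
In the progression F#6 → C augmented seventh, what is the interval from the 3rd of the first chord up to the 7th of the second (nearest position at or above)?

The 3rd of F#6 is A#; the 7th of C augmented seventh is Bb.
A# up to Bb is 0 semitones, a whole step narrower than a major second, so the interval is diminished.

diminished 2nd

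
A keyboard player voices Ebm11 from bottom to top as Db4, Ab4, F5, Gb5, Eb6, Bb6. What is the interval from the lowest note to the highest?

The outer voices are Db4 and Bb6.
From Db to Bb is 33 semitones, exactly the major 20th.

M20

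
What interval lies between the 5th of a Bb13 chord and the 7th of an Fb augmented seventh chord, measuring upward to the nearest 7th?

diminished seventh

Bb13 has F as its 5th, and Fb augmented seventh has Ebb as its 7th.
F up to Ebb is 9 semitones, a whole step narrower than a major seventh, so the interval is diminished.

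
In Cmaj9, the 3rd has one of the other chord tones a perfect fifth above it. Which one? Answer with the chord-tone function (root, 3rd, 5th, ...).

Cmaj9 is spelled C-E-G-B-D.
The 3rd is E. A perfect fifth above E is B.
B is the chord's 7th.

7th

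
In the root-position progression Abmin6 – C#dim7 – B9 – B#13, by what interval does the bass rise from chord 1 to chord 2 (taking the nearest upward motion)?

augmented 3rd

The roots are Ab and C#.
3 letter names make it a third; at 5 semitones (a half step wider than major) the quality is augmented.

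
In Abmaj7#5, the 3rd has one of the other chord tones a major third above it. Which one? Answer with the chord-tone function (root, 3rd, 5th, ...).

5th

Ab+maj7 is spelled Ab C E G.
The 3rd is C. A major third above C is E.
E is the chord's 5th.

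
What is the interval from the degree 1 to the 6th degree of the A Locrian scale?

A locrian: A B♭ C D E♭ F G.
That puts A below F.
6 letter names make it a sixth; at 8 semitones (a half step narrower than major) the quality is minor.

minor sixth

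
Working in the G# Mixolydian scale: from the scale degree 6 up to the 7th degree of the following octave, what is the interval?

minor ninth

G# mixolydian: G# A# B# C# D# E# F#.
That puts E# below F#.
9 letter names make it a ninth; at 13 semitones (a half step narrower than major) the quality is minor.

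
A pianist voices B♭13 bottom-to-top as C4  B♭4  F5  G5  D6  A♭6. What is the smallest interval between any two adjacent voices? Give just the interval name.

Adjacent intervals: C4→B♭4 = minor seventh; B♭4→F5 = perfect fifth; F5→G5 = major second; G5→D6 = perfect fifth; D6→A♭6 = diminished fifth.
The smallest is F5 to G5, a major second (2 semitones).

major second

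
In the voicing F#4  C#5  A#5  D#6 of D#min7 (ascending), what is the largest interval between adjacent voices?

M6

Adjacent intervals: F#4→C#5 = perfect fifth; C#5→A#5 = major sixth; A#5→D#6 = perfect fourth.
The largest is C#5 to A#5, a major sixth (9 semitones).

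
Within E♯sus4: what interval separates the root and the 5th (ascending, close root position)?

perfect 5th

E♯sus4: E♯–A♯–B♯.
That puts E♯ below B♯.
Counting 5 letters and 7 half steps from E♯ gives a perfect fifth.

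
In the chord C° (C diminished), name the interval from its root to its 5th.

The chord tones of C diminished are C–Eb–Gb.
Root = C; 5th = Gb.
From C to Gb: 6 semitones over a fifth = diminished.

diminished 5th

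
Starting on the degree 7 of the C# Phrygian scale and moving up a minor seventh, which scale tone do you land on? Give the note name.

A

The scale is C# D E F# G# A B.
The degree 7 is B; a minor seventh above that is A — scale degree 6.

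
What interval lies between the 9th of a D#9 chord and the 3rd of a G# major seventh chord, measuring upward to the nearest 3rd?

perfect 5th

The 9th of D#9 is E#; the 3rd of G# major seventh is B#.
From E# to B# is 7 semitones, exactly the perfect fifth.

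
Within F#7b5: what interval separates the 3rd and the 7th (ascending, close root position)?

d5

F# dominant seventh flat five: F#, A#, C, E.
So we need the interval from A# up to E.
From A# to E: 6 semitones over a fifth = diminished.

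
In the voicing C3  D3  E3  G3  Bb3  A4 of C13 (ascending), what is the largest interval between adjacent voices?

M7

Adjacent intervals: C3→D3 = major second; D3→E3 = major second; E3→G3 = minor third; G3→Bb3 = minor third; Bb3→A4 = major seventh.
The largest is Bb3 to A4, a major seventh (11 semitones).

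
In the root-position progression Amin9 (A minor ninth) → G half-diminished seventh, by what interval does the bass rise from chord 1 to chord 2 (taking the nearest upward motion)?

minor seventh

The roots are A and G.
From A to G: 10 semitones over a seventh = minor.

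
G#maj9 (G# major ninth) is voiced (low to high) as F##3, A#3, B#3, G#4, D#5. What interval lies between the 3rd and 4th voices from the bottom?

minor sixth

Those voices are B#3 and G#4.
6 letter names make it a sixth; at 8 semitones (a half step narrower than major) the quality is minor.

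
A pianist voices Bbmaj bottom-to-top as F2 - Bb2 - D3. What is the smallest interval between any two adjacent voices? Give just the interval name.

major third

Adjacent intervals: F2→Bb2 = perfect fourth; Bb2→D3 = major third.
The smallest is Bb2 to D3, a major third (4 semitones).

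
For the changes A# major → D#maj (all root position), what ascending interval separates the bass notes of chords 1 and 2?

The roots are A# and D#.
A# up to D# spans 4 letter names and 5 semitones — a perfect fourth.

perfect 4th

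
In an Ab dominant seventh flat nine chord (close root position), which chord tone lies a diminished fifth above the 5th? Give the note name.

Bbb

Ab7b9: Ab C Eb Gb Bbb.
The 5th is Eb. A diminished fifth above Eb is Bbb.
Bbb is the chord's 9th.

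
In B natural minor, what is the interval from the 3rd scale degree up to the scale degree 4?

major second

Spelling B natural minor: B C♯ D E F♯ G A.
So we need the interval from D up to E.
D up to E spans 2 letter names and 2 semitones — a major second.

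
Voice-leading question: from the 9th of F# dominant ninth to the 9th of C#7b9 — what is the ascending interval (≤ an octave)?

F# dominant ninth has G# as its 9th, and C#7b9 has D as its 9th.
G# up to D is 6 semitones, a half step narrower than a perfect fifth, so the interval is diminished.

diminished fifth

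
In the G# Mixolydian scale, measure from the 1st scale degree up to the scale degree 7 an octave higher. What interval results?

G# mixolydian: G# A# B# C# D# E# F#.
The 1st scale degree is G# and the 7th scale degree (up an octave) is F#.
G# up to F# is 22 semitones, a half step narrower than a major fourteenth, so the interval is minor.

minor fourteenth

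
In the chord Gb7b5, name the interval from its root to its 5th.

Gb7b5 (Gb dominant seventh flat five): Gb-Bb-Dbb-Fb.
That puts Gb below Dbb.
5 letter names make it a fifth; at 6 semitones (a half step narrower than perfect) the quality is diminished.

diminished fifth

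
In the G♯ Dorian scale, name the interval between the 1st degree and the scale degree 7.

minor seventh

The scale runs G♯ A♯ B C♯ D♯ E♯ F♯.
That puts G♯ below F♯.
From G♯ to F♯: 10 semitones over a seventh = minor.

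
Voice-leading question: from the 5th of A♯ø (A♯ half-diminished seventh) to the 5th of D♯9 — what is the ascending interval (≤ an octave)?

The 5th of A♯ø (A♯ half-diminished seventh) is E; the 5th of D♯9 is A♯.
E up to A♯ is 6 semitones, a half step wider than a perfect fourth, so the interval is augmented.

A4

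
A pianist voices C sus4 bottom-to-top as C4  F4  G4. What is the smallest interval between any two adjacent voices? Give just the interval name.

M2

Adjacent intervals: C4→F4 = perfect fourth; F4→G4 = major second.
The smallest is F4 to G4, a major second (2 semitones).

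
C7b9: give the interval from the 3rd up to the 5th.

The chord tones of C7b9 are C-E-G-Bb-Db.
3rd = E; 5th = G.
E up to G is 3 semitones, a half step narrower than a major third, so the interval is minor.

m3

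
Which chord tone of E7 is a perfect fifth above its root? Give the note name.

B

The chord tones of E7 (E dominant seventh) are E G♯ B D.
The root is E. A perfect fifth above E is B.
B is the chord's 5th.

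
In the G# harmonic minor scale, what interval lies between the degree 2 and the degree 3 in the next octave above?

minor 9th

Spelling the G# harmonic minor scale: G# A# B C# D# E F##.
Degree 2 = A#; scale degree 3 (up an octave) = B.
A# up to B is 13 semitones, a half step narrower than a major ninth, so the interval is minor.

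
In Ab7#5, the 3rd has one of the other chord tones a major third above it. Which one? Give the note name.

E

Spelling the chord: Ab C E Gb.
The 3rd is C. A major third above C is E.
E is the chord's 5th.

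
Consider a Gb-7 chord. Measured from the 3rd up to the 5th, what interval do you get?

major third

The chord tones of Gb minor seventh are Gb–Bbb–Db–Fb.
So we need the interval from Bbb up to Db.
Counting 3 letters and 4 half steps from Bbb gives a major third.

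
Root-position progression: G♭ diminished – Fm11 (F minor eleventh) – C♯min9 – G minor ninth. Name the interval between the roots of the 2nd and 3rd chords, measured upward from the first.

augmented fifth

The roots are F and C♯.
5 letter names make it a fifth; at 8 semitones (a half step wider than perfect) the quality is augmented.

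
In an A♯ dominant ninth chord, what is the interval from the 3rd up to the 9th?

A♯9: A♯, C𝄪, E♯, G♯, B♯.
So we need the interval from C𝄪 up to B♯.
From C𝄪 to B♯: 10 semitones over a seventh = minor.

minor seventh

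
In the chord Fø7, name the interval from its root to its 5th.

diminished fifth

Spelling the chord: F-Ab-Cb-Eb.
The root is F and the 5th is Cb.
5 letter names make it a fifth; at 6 semitones (a half step narrower than perfect) the quality is diminished.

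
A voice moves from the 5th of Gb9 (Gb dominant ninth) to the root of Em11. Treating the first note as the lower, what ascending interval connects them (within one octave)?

The 5th of Gb9 (Gb dominant ninth) is Db; the root of Em11 is E.
2 letter names make it a second; at 3 semitones (a half step wider than major) the quality is augmented.

augmented second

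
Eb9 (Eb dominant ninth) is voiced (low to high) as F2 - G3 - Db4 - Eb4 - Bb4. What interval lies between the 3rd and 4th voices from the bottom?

major second

Those voices are Db4 and Eb4.
From Db to Eb is 2 semitones, exactly the major second.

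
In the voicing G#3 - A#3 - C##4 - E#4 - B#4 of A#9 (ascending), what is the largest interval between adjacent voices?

perfect 5th

Adjacent intervals: G#3→A#3 = major second; A#3→C##4 = major third; C##4→E#4 = minor third; E#4→B#4 = perfect fifth.
The largest is E#4 to B#4, a perfect fifth (7 semitones).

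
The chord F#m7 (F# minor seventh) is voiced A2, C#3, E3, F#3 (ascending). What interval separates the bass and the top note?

major sixth

The outer voices are A2 and F#3.
A up to F# spans 6 letter names and 9 semitones — a major sixth.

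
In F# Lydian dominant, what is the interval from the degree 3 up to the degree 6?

perfect 4th

F# lydian dominant: F# G# A# B# C# D# E.
That puts A# below D#.
Counting 4 letters and 5 half steps from A# gives a perfect fourth.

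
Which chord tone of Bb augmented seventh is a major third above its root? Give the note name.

D

Spelling the chord: Bb-D-F#-Ab.
The root is Bb. A major third above Bb is D.
D is the chord's 3rd.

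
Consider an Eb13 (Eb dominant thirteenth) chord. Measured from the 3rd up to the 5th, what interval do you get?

The chord tones of Eb13 (Eb dominant thirteenth) are Eb G Bb Db F C.
That puts G below Bb.
From G to Bb: 3 semitones over a third = minor.

minor third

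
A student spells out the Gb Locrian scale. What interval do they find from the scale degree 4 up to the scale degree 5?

minor 2nd

Gb locrian: Gb Abb Bbb Cb Dbb Ebb Fb.
Scale degree 4 = Cb; 5th scale degree = Dbb.
Cb up to Dbb is 1 semitone, a half step narrower than a major second, so the interval is minor.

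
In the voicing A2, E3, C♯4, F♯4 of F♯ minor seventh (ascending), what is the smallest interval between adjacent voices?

Adjacent intervals: A2→E3 = perfect fifth; E3→C♯4 = major sixth; C♯4→F♯4 = perfect fourth.
The smallest is C♯4 to F♯4, a perfect fourth (5 semitones).

perfect fourth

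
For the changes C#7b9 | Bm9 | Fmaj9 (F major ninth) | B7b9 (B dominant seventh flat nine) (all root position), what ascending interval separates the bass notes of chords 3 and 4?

The roots are F and B.
From F to B: 6 semitones over a fourth = augmented.

augmented fourth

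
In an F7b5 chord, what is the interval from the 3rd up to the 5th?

diminished third

The chord tones of F7b5 (F dominant seventh flat five) are F–A–Cb–Eb.
That puts A below Cb.
3 letter names make it a third; at 2 semitones (a whole step narrower than major) the quality is diminished.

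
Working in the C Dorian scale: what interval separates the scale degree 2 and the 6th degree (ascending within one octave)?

The scale runs C D Eb F G A Bb.
That puts D below A.
Counting 5 letters and 7 half steps from D gives a perfect fifth.

P5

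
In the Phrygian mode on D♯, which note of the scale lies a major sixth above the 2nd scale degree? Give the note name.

C#

The scale is D♯ E F♯ G♯ A♯ B C♯.
The 2nd scale degree is E; a major sixth above that is C♯ — scale degree 7.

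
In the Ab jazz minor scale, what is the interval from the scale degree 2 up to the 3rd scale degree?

minor 2nd

Ab melodic minor: Ab Bb Cb Db Eb F G.
Scale degree 2 = Bb; 3rd degree = Cb.
2 letter names make it a second; at 1 semitone (a half step narrower than major) the quality is minor.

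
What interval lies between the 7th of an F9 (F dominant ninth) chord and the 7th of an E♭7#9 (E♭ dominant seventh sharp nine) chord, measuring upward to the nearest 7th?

minor seventh

The 7th of F9 (F dominant ninth) is E♭; the 7th of E♭7#9 (E♭ dominant seventh sharp nine) is D♭.
7 letter names make it a seventh; at 10 semitones (a half step narrower than major) the quality is minor.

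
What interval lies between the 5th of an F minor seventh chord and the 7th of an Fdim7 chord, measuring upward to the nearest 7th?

diminished 3rd

The 5th of F minor seventh is C; the 7th of Fdim7 is Ebb.
C up to Ebb is 2 semitones, a whole step narrower than a major third, so the interval is diminished.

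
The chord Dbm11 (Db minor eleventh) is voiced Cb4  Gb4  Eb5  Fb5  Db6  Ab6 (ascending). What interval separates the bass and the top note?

The outer voices are Cb4 and Ab6.
Cb up to Ab spans 20 letter names and 33 semitones — a major 20th.

major 20th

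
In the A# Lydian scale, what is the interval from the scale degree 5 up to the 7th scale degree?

major third

The scale runs A# B# C## D## E# F## G##.
So we need the interval from E# up to G##.
From E# to G## is 4 semitones, exactly the major third.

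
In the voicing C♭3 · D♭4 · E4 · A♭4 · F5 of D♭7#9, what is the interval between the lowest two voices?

major ninth

Those voices are C♭3 and D♭4.
From C♭ to D♭ is 14 semitones, exactly the major ninth.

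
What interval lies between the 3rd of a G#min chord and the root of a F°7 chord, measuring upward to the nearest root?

G#min has B as its 3rd, and F°7 has F as its root.
From B to F: 6 semitones over a fifth = diminished.

diminished fifth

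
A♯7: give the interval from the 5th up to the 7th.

minor third

Spelling the chord: A♯, C𝄪, E♯, G♯.
So we need the interval from E♯ up to G♯.
E♯ up to G♯ is 3 semitones, a half step narrower than a major third, so the interval is minor.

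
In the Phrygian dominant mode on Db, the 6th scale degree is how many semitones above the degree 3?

4

The scale is Db Ebb F Gb Ab Bbb Cb.
F up to Bbb is a diminished fourth — 4 semitones.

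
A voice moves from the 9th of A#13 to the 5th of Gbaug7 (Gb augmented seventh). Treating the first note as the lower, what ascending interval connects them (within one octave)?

diminished 3rd

A#13 has B# as its 9th, and Gbaug7 (Gb augmented seventh) has D as its 5th.
3 letter names make it a third; at 2 semitones (a whole step narrower than major) the quality is diminished.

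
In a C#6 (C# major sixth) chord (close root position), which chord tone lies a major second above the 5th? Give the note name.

C#6 is spelled C#–E#–G#–A#.
The 5th is G#. A major second above G# is A#.
A# is the chord's 6th.

A#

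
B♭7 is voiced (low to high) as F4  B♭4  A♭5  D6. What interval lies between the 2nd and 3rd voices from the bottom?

Those voices are B♭4 and A♭5.
7 letter names make it a seventh; at 10 semitones (a half step narrower than major) the quality is minor.

minor seventh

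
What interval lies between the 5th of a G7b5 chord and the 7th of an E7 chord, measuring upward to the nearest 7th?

A1

The 5th of G7b5 is Db; the 7th of E7 is D.
1 letter names make it a unison; at 1 semitone (a half step wider than perfect) the quality is augmented.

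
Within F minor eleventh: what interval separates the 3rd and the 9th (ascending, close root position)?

major seventh

Fm11: F-Ab-C-Eb-G-Bb.
The 3rd is Ab and the 9th is G.
From Ab to G is 11 semitones, exactly the major seventh.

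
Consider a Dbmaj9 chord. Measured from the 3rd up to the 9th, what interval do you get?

minor seventh

Spelling the chord: Db-F-Ab-C-Eb.
That puts F below Eb.
F up to Eb is 10 semitones, a half step narrower than a major seventh, so the interval is minor.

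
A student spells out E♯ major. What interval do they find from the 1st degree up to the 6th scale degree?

Spelling E♯ major: E♯ F𝄪 G𝄪 A♯ B♯ C𝄪 D𝄪.
So we need the interval from E♯ up to C𝄪.
From E♯ to C𝄪 is 9 semitones, exactly the major sixth.

major sixth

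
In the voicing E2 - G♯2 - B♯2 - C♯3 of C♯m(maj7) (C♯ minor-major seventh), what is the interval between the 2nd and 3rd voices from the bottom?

major third

Those voices are G♯2 and B♯2.
Counting 3 letters and 4 half steps from G♯ gives a major third.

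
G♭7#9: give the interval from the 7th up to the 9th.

augmented third

The chord tones of G♭ dominant seventh sharp nine are G♭ B♭ D♭ F♭ A.
The 7th is F♭ and the 9th is A.
3 letter names make it a third; at 5 semitones (a half step wider than major) the quality is augmented.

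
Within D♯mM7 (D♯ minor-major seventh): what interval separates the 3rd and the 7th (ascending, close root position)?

The chord tones of D♯m(maj7) (D♯ minor-major seventh) are D♯ F♯ A♯ C𝄪.
So we need the interval from F♯ up to C𝄪.
F♯ up to C𝄪 is 8 semitones, a half step wider than a perfect fifth, so the interval is augmented.

augmented fifth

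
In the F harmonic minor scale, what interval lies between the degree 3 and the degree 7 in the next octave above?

F harmonic minor: F G Ab Bb C Db E.
Degree 3 = Ab; degree 7 (up an octave) = E.
From Ab to E: 20 semitones over a twelfth = augmented.

A12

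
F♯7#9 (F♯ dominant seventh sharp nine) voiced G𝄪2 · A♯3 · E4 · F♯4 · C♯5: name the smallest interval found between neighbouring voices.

Adjacent intervals: G𝄪2→A♯3 = minor ninth; A♯3→E4 = diminished fifth; E4→F♯4 = major second; F♯4→C♯5 = perfect fifth.
The smallest is E4 to F♯4, a major second (2 semitones).

major 2nd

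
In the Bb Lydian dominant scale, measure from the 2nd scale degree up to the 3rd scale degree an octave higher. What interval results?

The scale runs Bb C D E F G Ab.
That puts C below D.
From C to D is 14 semitones, exactly the major ninth.

major 9th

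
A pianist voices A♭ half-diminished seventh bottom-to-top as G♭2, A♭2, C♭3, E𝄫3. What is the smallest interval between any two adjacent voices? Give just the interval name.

Adjacent intervals: G♭2→A♭2 = major second; A♭2→C♭3 = minor third; C♭3→E𝄫3 = minor third.
The smallest is G♭2 to A♭2, a major second (2 semitones).

major 2nd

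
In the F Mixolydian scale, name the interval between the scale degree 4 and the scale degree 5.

M2

The scale runs F G A Bb C D Eb.
Scale degree 4 = Bb; scale degree 5 = C.
Counting 2 letters and 2 half steps from Bb gives a major second.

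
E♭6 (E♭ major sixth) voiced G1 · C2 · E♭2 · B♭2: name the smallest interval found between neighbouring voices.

m3

Adjacent intervals: G1→C2 = perfect fourth; C2→E♭2 = minor third; E♭2→B♭2 = perfect fifth.
The smallest is C2 to E♭2, a minor third (3 semitones).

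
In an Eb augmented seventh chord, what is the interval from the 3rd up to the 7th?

Ebaug7: Eb–G–B–Db.
That puts G below Db.
From G to Db: 6 semitones over a fifth = diminished.
This 3–7 tritone is the characteristic tension at the heart of the dominant sound.

diminished fifth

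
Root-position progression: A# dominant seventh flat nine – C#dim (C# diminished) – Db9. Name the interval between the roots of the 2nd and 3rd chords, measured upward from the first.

diminished 2nd

The roots are C# and Db.
2 letter names make it a second; at 0 semitones (a whole step narrower than major) the quality is diminished.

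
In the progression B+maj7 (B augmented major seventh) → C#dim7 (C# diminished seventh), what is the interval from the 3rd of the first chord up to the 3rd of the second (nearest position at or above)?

The 3rd of B+maj7 (B augmented major seventh) is D#; the 3rd of C#dim7 (C# diminished seventh) is E.
From D# to E: 1 semitone over a second = minor.

minor 2nd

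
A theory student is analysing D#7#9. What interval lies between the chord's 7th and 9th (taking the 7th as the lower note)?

A3

The chord tones of D# dominant seventh sharp nine are D#-F##-A#-C#-E##.
That puts C# below E##.
3 letter names make it a third; at 5 semitones (a half step wider than major) the quality is augmented.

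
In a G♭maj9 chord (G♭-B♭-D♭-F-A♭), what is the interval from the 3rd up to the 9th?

minor seventh

So we need the interval from B♭ up to A♭.
From B♭ to A♭: 10 semitones over a seventh = minor.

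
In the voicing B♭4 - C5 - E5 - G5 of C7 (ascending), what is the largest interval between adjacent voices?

M3

Adjacent intervals: B♭4→C5 = major second; C5→E5 = major third; E5→G5 = minor third.
The largest is C5 to E5, a major third (4 semitones).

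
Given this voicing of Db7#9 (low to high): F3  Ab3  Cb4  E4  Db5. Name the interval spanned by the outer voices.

The outer voices are F3 and Db5.
13 letter names make it a thirteenth; at 20 semitones (a half step narrower than major) the quality is minor.

m13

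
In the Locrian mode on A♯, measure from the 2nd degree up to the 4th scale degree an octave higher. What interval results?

Spelling the Locrian mode on A♯: A♯ B C♯ D♯ E F♯ G♯.
The 2nd degree is B and the scale degree 4 (up an octave) is D♯.
From B to D♯ is 16 semitones, exactly the major tenth.

major tenth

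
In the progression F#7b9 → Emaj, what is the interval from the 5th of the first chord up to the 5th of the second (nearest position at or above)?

minor 7th

F#7b9 has C# as its 5th, and Emaj has B as its 5th.
From C# to B: 10 semitones over a seventh = minor.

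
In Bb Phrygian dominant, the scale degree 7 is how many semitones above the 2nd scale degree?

The scale is Bb Cb D Eb F Gb Ab.
Cb up to Ab is a major sixth — 9 semitones.

9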